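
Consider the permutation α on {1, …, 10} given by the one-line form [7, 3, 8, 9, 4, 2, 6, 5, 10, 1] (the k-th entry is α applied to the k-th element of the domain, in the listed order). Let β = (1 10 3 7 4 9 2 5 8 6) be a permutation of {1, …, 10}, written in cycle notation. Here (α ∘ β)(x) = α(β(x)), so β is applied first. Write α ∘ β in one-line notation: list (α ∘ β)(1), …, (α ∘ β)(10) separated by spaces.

1 4 6 10 5 7 9 2 3 8

For each element, apply β then α: 1 → 10 → 1; 2 → 5 → 4; 3 → 7 → 6; 4 → 9 → 10; 5 → 8 → 5; 6 → 1 → 7; 7 → 4 → 9; 8 → 6 → 2; 9 → 2 → 3; 10 → 3 → 8.
So α ∘ β in one-line form is 1 4 6 10 5 7 9 2 3 8.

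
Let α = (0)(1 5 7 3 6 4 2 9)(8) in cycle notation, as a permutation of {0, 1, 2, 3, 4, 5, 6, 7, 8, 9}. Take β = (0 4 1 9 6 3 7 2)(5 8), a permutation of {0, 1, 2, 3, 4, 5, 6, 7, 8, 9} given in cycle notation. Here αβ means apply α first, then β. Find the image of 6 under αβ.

1

First apply α: α(6) = 4, then β(4) = 1. Thus (αβ)(6) = 1.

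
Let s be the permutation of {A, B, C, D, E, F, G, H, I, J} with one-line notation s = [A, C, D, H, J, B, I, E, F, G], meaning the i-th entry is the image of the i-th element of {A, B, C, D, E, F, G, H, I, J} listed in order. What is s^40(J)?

B

Tracing J → G → … returns to J after 9 steps, so J lies in a 9-cycle (B, C, D, H, E, J, G, I, F).
Since the cycle has length 9, s^40 acts on it the same as s^4 (40 mod 9 = 4).
Advancing 4 steps from J: J → G → I → F → B.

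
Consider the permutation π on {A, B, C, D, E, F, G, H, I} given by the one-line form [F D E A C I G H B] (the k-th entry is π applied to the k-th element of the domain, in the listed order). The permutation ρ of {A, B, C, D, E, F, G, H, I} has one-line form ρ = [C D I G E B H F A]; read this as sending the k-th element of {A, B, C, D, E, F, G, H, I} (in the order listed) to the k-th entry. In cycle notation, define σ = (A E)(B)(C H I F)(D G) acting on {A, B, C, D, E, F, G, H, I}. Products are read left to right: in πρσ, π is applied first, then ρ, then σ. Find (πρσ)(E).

F

Chase E: π(E) = C; ρ(C) = I; σ(I) = F. Hence (πρσ)(E) = F.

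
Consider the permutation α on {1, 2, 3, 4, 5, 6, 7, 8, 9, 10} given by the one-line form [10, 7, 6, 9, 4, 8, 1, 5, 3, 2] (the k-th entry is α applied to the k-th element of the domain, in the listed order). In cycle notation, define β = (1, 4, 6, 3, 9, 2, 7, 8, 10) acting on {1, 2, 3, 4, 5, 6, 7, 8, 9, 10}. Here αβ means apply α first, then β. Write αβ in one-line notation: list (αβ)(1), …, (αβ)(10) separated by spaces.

Chase each element through α then β: 1 → 10 → 1; 2 → 7 → 8; 3 → 6 → 3; 4 → 9 → 2; 5 → 4 → 6; 6 → 8 → 10; 7 → 1 → 4; 8 → 5 → 5; 9 → 3 → 9; 10 → 2 → 7.
So αβ in one-line form is 1 8 3 2 6 10 4 5 9 7.

1 8 3 2 6 10 4 5 9 7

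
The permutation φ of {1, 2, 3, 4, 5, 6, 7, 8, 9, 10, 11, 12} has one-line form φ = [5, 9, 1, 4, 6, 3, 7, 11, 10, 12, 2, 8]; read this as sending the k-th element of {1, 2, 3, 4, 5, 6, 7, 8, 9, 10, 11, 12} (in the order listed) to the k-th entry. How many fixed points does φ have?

2

The fixed points (elements with φ(x) = x) are {4, 7}, so there are 2.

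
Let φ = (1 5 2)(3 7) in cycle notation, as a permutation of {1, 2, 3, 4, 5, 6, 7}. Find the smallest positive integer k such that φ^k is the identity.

6

The disjoint cycles have lengths 3, 2, 1, 1.
The order is lcm(3, 2) = 6.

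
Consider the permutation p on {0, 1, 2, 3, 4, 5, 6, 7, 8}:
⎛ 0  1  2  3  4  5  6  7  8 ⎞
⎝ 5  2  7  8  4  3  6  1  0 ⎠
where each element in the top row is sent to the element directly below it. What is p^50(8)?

5

Tracing 8 → 0 → … returns to 8 after 4 steps, so 8 lies in a 4-cycle (0, 5, 3, 8).
Powers repeat with period 4 on this cycle, and 50 mod 4 = 2, so p^50(8) = p^2(8).
Stepping 2 places around the cycle: 8 → 0 → 5.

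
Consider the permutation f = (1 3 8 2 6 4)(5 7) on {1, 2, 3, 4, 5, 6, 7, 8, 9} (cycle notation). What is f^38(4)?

4 lies in the 6-cycle (1 3 8 2 6 4).
Powers repeat with period 6 on this cycle, and 38 mod 6 = 2, so f^38(4) = f^2(4).
Stepping 2 places around the cycle: 4 → 1 → 3.

3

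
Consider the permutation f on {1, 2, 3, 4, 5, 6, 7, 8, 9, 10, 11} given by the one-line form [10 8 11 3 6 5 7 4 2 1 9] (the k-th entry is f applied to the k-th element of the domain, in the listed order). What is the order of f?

6

Writing f as disjoint cycles, the cycle lengths are 6, 2, 2, 1.
The order of f is the least common multiple of its cycle lengths: lcm(6, 2, 2) = 6.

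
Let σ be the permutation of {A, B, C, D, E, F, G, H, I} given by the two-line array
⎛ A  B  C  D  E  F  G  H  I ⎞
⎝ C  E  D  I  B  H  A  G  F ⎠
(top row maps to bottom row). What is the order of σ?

Writing σ as disjoint cycles, the cycle lengths are 7, 2.
Since disjoint cycles commute, ord(σ) = lcm(7, 2) = 14.

14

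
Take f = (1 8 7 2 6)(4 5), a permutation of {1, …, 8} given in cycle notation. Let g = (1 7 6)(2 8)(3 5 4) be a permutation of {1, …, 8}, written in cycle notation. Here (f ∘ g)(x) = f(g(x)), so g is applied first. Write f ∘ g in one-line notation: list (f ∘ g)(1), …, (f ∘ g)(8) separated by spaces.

2 7 4 3 5 8 1 6

(f ∘ g)(x) = f(g(x)). Computing each image: f(g(1)) = f(7) = 2, f(g(2)) = f(8) = 7, f(g(3)) = f(5) = 4, f(g(4)) = f(3) = 3, f(g(5)) = f(4) = 5, f(g(6)) = f(1) = 8, f(g(7)) = f(6) = 1, f(g(8)) = f(2) = 6.
Hence f ∘ g = [2 7 4 3 5 8 1 6].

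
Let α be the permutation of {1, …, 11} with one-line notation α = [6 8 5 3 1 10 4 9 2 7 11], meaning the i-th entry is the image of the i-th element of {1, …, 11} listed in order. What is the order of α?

Decomposing into disjoint cycles gives cycle lengths 7, 3, 1.
Since disjoint cycles commute, ord(α) = lcm(7, 3) = 21.

21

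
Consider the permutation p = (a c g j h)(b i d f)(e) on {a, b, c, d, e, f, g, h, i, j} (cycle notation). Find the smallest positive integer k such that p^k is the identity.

20

The disjoint cycles have lengths 5, 4, 1.
Since disjoint cycles commute, ord(p) = lcm(5, 4) = 20.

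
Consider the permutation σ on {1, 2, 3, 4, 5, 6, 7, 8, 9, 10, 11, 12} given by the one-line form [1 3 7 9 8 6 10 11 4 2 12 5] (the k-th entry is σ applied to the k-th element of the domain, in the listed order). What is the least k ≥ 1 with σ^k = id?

4

The disjoint-cycle form of σ has cycle lengths 4, 4, 2, 1, 1.
The order of σ is the least common multiple of its cycle lengths: lcm(4, 4, 2) = 4.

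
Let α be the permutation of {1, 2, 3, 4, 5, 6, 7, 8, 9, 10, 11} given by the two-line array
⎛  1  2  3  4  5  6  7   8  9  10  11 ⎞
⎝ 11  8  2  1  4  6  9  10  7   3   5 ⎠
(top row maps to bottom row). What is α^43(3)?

10

Tracing 3 → 2 → … returns to 3 after 4 steps, so 3 lies in a 4-cycle (2, 8, 10, 3).
Powers repeat with period 4 on this cycle, and 43 mod 4 = 3, so α^43(3) = α^3(3).
Stepping 3 places around the cycle: 3 → 2 → 8 → 10.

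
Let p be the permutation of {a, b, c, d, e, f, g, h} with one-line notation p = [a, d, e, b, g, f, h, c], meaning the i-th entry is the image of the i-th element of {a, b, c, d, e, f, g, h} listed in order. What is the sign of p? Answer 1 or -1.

In disjoint-cycle form the cycle lengths are 4, 2, 1, 1.
A cycle of length ℓ contributes ℓ−1 transpositions, so p is a product of 3 + 1 = 4 transpositions — even.

1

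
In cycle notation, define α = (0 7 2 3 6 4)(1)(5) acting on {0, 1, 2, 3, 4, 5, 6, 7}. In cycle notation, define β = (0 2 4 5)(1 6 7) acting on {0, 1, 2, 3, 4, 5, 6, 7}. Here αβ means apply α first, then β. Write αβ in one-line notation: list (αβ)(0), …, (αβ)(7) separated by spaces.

1 6 3 7 2 0 5 4

Chase each element through α then β: 0 → 7 → 1; 1 → 1 → 6; 2 → 3 → 3; 3 → 6 → 7; 4 → 0 → 2; 5 → 5 → 0; 6 → 4 → 5; 7 → 2 → 4.
So αβ in one-line form is 1 6 3 7 2 0 5 4.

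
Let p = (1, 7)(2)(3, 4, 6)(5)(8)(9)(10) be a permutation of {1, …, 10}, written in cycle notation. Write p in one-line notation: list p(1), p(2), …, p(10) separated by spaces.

Image by image: 1↦7, 2↦2, 3↦4, 4↦6, 5↦5, 6↦3, 7↦1, 8↦8, 9↦9, 10↦10.
So the one-line form is 7 2 4 6 5 3 1 8 9 10.

7 2 4 6 5 3 1 8 9 10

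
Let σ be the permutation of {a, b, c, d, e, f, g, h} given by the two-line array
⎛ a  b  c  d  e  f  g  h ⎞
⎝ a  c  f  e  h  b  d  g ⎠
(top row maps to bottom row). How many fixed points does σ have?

The fixed points (elements with σ(x) = x) are {a}, so there is 1.

1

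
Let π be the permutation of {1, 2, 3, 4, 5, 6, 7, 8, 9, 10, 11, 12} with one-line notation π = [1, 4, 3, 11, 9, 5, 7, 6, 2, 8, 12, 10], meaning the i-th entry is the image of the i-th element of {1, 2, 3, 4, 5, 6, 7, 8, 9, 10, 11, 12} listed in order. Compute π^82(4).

11

Tracing 4 → 11 → … returns to 4 after 9 steps, so 4 lies in a 9-cycle (2, 4, 11, 12, 10, 8, 6, 5, 9).
Powers repeat with period 9 on this cycle, and 82 mod 9 = 1, so π^82(4) = π^1(4).
Advancing 1 step from 4: 4 → 11.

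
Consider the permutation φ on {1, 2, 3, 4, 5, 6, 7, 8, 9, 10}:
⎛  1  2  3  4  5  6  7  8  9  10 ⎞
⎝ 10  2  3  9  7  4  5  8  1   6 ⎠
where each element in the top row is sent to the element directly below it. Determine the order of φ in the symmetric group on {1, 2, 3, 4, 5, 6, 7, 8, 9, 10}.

10

Decomposing into disjoint cycles gives cycle lengths 5, 2, 1, 1, 1.
The order of φ is the least common multiple of its cycle lengths: lcm(5, 2) = 10.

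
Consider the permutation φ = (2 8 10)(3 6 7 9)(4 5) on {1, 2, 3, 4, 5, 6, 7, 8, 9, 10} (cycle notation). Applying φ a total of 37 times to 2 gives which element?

8

2 lies in the 3-cycle (2 8 10).
Powers repeat with period 3 on this cycle, and 37 mod 3 = 1, so φ^37(2) = φ^1(2).
Stepping 1 place around the cycle: 2 → 8.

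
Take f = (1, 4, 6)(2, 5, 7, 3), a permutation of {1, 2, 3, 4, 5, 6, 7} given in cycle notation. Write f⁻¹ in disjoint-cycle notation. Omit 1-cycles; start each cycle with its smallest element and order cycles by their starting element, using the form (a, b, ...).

(1, 6, 4)(2, 3, 7, 5)

If f sends a → b within a cycle, f⁻¹ sends b → a; equivalently, reverse each cycle.
Reversing each cycle of f and rotating so the smallest element leads gives (1, 6, 4)(2, 3, 7, 5).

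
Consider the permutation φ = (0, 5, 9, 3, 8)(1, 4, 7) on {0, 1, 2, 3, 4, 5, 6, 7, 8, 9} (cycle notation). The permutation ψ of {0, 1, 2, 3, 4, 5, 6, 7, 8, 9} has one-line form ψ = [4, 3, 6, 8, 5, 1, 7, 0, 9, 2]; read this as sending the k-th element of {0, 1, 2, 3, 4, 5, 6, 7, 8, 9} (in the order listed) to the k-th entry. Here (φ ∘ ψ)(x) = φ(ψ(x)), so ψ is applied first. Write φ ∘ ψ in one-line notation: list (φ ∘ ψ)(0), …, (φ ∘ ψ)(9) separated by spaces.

(φ ∘ ψ)(x) = φ(ψ(x)). Computing each image: φ(ψ(0)) = φ(4) = 7, φ(ψ(1)) = φ(3) = 8, φ(ψ(2)) = φ(6) = 6, φ(ψ(3)) = φ(8) = 0, φ(ψ(4)) = φ(5) = 9, φ(ψ(5)) = φ(1) = 4, φ(ψ(6)) = φ(7) = 1, φ(ψ(7)) = φ(0) = 5, φ(ψ(8)) = φ(9) = 3, φ(ψ(9)) = φ(2) = 2.
Hence φ ∘ ψ = [7 8 6 0 9 4 1 5 3 2].

7 8 6 0 9 4 1 5 3 2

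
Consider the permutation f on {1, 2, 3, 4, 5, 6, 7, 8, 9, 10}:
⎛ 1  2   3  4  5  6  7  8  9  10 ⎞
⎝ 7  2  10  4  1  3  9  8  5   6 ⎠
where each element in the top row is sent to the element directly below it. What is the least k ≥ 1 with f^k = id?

12

The disjoint-cycle form of f has cycle lengths 4, 3, 1, 1, 1.
The order is lcm(4, 3) = 12.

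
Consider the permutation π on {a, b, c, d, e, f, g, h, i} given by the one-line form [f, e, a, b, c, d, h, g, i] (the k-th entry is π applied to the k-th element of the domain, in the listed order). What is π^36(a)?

a

Tracing a → f → … returns to a after 6 steps, so a lies in a 6-cycle (a, f, d, b, e, c).
On a 6-cycle, π^6 is the identity, so π^36 = π^0 there (36 ≡ 0 mod 6).
So π^36(a) = a.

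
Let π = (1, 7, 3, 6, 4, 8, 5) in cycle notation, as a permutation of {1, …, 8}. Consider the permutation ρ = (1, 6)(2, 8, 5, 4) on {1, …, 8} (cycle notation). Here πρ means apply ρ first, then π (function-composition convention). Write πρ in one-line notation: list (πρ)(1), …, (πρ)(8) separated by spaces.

(πρ)(x) = π(ρ(x)). Computing each image: π(ρ(1)) = π(6) = 4, π(ρ(2)) = π(8) = 5, π(ρ(3)) = π(3) = 6, π(ρ(4)) = π(2) = 2, π(ρ(5)) = π(4) = 8, π(ρ(6)) = π(1) = 7, π(ρ(7)) = π(7) = 3, π(ρ(8)) = π(5) = 1.
Hence πρ = [4 5 6 2 8 7 3 1].

4 5 6 2 8 7 3 1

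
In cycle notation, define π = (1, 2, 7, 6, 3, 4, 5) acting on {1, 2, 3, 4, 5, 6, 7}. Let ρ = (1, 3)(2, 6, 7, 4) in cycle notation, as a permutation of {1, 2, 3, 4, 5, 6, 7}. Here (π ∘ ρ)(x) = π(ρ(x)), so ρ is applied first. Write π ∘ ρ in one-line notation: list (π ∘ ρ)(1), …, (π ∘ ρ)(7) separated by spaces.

4 3 2 7 1 6 5

For each element, apply ρ then π: 1 → 3 → 4; 2 → 6 → 3; 3 → 1 → 2; 4 → 2 → 7; 5 → 5 → 1; 6 → 7 → 6; 7 → 4 → 5.
Collecting the images, π ∘ ρ = [4 3 2 7 1 6 5].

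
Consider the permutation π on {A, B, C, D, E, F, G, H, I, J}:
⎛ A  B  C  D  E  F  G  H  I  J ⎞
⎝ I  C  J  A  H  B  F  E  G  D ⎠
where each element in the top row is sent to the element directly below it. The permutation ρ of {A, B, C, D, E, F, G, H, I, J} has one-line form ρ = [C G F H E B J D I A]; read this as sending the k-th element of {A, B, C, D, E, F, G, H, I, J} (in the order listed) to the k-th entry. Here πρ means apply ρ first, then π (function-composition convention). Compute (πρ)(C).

ρ(C) = F, then π(F) = B; composing gives (πρ)(C) = B.

B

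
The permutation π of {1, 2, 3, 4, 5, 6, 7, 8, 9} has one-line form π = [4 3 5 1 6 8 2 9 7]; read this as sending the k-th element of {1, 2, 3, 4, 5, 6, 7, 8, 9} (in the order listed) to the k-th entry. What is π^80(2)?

Tracing 2 → 3 → … returns to 2 after 7 steps, so 2 lies in a 7-cycle (2, 3, 5, 6, 8, 9, 7).
Since the cycle has length 7, π^80 acts on it the same as π^3 (80 mod 7 = 3).
Advancing 3 steps from 2: 2 → 3 → 5 → 6.

6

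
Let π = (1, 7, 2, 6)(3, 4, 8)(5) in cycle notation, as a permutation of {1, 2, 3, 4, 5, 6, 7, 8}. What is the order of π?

The cycle type of π is (4, 3, 1).
The order of π is the least common multiple of its cycle lengths: lcm(4, 3) = 12.

12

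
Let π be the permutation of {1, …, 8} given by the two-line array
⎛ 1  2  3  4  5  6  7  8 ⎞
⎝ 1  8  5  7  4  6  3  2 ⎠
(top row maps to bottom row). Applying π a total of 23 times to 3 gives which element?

Tracing 3 → 5 → … returns to 3 after 4 steps, so 3 lies in a 4-cycle (3, 5, 4, 7).
Since the cycle has length 4, π^23 acts on it the same as π^3 (23 mod 4 = 3).
Stepping 3 places around the cycle: 3 → 5 → 4 → 7.

7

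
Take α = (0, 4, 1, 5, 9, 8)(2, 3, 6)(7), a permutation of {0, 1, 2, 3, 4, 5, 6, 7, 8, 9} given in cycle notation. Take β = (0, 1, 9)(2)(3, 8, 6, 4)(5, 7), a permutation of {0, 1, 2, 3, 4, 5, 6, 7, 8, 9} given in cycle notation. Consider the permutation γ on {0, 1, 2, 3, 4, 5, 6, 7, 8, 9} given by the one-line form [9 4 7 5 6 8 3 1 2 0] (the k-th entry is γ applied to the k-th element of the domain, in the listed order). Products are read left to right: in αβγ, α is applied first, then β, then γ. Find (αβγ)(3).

6

(αβγ)(3) = γ(β(α(3))). α(3) = 6, then β(6) = 4, then γ(4) = 6, so the result is 6.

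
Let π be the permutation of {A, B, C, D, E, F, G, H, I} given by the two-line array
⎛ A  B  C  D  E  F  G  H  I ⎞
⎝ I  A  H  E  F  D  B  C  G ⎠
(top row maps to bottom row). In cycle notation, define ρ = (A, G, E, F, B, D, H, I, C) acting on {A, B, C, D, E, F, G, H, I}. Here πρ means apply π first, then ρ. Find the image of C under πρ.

I

First apply π: π(C) = H, then ρ(H) = I. Thus (πρ)(C) = I.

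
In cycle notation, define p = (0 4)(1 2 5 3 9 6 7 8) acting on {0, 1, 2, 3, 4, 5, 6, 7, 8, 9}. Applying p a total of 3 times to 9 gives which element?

8

9 lies in the 8-cycle (1 2 5 3 9 6 7 8).
Advancing 3 steps from 9: 9 → 6 → 7 → 8.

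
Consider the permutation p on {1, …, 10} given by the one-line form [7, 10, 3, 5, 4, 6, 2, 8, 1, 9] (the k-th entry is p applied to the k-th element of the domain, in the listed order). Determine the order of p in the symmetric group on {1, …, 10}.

Decomposing into disjoint cycles gives cycle lengths 5, 2, 1, 1, 1.
The order is lcm(5, 2) = 10.

10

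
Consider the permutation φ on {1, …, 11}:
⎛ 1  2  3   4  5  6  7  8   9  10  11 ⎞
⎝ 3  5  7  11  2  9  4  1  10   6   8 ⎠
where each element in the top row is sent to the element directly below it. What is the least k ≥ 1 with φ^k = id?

6

The disjoint-cycle form of φ has cycle lengths 6, 3, 2.
Since disjoint cycles commute, ord(φ) = lcm(6, 3, 2) = 6.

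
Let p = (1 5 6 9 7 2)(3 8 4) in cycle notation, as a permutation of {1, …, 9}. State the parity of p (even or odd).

The cycle lengths are 6, 3.
A cycle is odd iff its length is even; p has 1 even-length cycle, so sgn(p) = (−1)^1 and p is odd.

odd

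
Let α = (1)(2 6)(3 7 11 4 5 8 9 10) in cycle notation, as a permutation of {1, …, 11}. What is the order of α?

The disjoint cycles have lengths 8, 2, 1.
The order is lcm(8, 2) = 8.

8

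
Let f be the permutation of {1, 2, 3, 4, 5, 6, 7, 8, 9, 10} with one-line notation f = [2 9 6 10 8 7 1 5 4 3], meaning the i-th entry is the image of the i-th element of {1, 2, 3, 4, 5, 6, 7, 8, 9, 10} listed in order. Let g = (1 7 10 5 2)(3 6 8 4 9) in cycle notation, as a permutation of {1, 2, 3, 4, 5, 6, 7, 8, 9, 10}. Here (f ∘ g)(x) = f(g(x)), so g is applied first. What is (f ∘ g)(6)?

First apply g: g(6) = 8, then f(8) = 5. Thus (f ∘ g)(6) = 5.

5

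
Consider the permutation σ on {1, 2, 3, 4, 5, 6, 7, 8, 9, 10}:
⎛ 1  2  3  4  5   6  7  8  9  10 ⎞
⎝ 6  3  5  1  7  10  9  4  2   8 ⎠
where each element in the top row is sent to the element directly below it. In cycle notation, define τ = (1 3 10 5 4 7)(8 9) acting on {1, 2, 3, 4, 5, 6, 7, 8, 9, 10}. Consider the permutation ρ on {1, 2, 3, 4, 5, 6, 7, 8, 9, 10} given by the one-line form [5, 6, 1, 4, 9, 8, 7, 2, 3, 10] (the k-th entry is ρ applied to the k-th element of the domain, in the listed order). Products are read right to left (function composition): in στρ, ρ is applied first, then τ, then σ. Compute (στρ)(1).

Chase 1: ρ(1) = 5; τ(5) = 4; σ(4) = 1. Hence (στρ)(1) = 1.

1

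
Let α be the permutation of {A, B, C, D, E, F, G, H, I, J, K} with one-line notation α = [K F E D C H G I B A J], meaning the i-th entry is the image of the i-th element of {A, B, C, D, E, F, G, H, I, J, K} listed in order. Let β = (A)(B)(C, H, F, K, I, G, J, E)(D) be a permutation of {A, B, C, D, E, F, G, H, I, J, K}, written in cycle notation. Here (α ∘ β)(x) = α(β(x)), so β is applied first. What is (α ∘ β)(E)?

β(E) = C, then α(C) = E; composing gives (α ∘ β)(E) = E.

E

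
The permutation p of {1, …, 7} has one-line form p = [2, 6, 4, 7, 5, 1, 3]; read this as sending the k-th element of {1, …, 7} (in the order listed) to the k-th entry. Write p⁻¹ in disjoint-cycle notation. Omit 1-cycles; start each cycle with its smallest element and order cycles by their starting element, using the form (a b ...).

(1 6 2)(3 7 4)

First write p in disjoint cycles: (1 2 6)(3 4 7).
Reversing each cycle (and rotating so the smallest element leads) gives p⁻¹ = (1 6 2)(3 7 4).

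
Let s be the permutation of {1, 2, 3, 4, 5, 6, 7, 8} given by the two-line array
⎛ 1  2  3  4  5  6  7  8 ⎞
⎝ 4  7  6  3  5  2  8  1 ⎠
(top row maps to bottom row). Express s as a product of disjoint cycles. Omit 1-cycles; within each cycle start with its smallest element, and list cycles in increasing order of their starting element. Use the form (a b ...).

(1 4 3 6 2 7 8)

From 1: 1 → 4 → 3 → 6 → 2 → 7 → 8 → 1, closing the cycle (1 4 3 6 2 7 8).
Repeating from the next unused element and collecting all non-trivial cycles gives (1 4 3 6 2 7 8).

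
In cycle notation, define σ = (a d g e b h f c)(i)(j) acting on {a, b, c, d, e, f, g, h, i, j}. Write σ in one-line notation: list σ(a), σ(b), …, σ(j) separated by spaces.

d h a g b c e f i j

Image by image: a↦d, b↦h, c↦a, d↦g, e↦b, f↦c, g↦e, h↦f, i↦i, j↦j.
So the one-line form is d h a g b c e f i j.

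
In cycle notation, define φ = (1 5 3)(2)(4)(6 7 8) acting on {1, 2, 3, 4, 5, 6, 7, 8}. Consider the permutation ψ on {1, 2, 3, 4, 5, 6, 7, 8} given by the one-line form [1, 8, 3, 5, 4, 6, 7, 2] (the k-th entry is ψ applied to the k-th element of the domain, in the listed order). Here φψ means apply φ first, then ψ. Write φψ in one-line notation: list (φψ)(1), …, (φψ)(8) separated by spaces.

(φψ)(x) = ψ(φ(x)). Computing each image: ψ(φ(1)) = ψ(5) = 4, ψ(φ(2)) = ψ(2) = 8, ψ(φ(3)) = ψ(1) = 1, ψ(φ(4)) = ψ(4) = 5, ψ(φ(5)) = ψ(3) = 3, ψ(φ(6)) = ψ(7) = 7, ψ(φ(7)) = ψ(8) = 2, ψ(φ(8)) = ψ(6) = 6.
Hence φψ = [4 8 1 5 3 7 2 6].

4 8 1 5 3 7 2 6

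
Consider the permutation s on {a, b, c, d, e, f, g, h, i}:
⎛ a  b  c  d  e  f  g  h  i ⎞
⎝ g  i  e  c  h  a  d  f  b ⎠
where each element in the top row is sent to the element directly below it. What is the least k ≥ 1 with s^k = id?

14

The disjoint-cycle form of s has cycle lengths 7, 2.
Since disjoint cycles commute, ord(s) = lcm(7, 2) = 14.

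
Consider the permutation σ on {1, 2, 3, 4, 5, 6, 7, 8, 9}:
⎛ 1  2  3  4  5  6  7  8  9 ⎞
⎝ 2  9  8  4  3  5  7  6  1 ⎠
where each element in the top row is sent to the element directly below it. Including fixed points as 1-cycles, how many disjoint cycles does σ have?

4

The cycle decomposition is (1, 2, 9)(3, 8, 6, 5)(4)(7), which has 4 cycles (counting 1-cycles).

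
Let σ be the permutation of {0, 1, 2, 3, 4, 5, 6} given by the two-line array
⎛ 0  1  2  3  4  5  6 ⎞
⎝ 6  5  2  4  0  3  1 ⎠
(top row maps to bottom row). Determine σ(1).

5

The entry below 1 in the array is 5, so σ(1) = 5.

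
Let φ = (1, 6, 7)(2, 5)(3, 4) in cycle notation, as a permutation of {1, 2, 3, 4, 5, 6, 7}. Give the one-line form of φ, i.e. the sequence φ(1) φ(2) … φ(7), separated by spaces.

6 5 4 3 2 7 1

Reading each image from the cycles: 1↦6, 2↦5, 3↦4, 4↦3, 5↦2, 6↦7, 7↦1.
So the one-line form is 6 5 4 3 2 7 1.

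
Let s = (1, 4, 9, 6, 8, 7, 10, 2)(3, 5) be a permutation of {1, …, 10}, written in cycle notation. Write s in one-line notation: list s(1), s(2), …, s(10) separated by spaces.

Each element maps to the next entry in its cycle (wrapping to the front): 1→4, 2→1, 3→5, 4→9, 5→3, 6→8, 7→10, 8→7, 9→6, 10→2.
So the one-line form is 4 1 5 9 3 8 10 7 6 2.

4 1 5 9 3 8 10 7 6 2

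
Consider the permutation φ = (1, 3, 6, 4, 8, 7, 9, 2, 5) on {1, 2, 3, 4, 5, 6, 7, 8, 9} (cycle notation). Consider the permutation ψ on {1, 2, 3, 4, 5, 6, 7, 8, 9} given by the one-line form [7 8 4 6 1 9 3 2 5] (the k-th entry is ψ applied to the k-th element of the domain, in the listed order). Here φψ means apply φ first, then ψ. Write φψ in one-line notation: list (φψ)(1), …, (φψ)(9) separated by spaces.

4 1 9 2 7 6 5 3 8

(φψ)(x) = ψ(φ(x)). Computing each image: ψ(φ(1)) = ψ(3) = 4, ψ(φ(2)) = ψ(5) = 1, ψ(φ(3)) = ψ(6) = 9, ψ(φ(4)) = ψ(8) = 2, ψ(φ(5)) = ψ(1) = 7, ψ(φ(6)) = ψ(4) = 6, ψ(φ(7)) = ψ(9) = 5, ψ(φ(8)) = ψ(7) = 3, ψ(φ(9)) = ψ(2) = 8.
Hence φψ = [4 1 9 2 7 6 5 3 8].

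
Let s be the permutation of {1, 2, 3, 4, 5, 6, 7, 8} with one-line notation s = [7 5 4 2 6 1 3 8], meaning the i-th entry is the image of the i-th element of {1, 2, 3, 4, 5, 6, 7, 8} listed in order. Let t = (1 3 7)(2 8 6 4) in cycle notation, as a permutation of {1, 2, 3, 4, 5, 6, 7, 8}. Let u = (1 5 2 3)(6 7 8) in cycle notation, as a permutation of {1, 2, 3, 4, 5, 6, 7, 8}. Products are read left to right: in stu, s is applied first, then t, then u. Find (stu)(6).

1

Apply the permutations in order: s(6) = 1, then t(1) = 3, then u(3) = 1. So (stu)(6) = 1.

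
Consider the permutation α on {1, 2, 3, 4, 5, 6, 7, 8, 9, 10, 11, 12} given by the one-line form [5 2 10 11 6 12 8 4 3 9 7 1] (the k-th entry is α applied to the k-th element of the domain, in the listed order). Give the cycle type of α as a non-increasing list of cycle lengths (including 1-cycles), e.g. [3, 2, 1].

The disjoint cycles are (1, 5, 6, 12)(2)(3, 10, 9)(4, 11, 7, 8), with lengths 4, 4, 3, 1 in non-increasing order.

[4, 4, 3, 1]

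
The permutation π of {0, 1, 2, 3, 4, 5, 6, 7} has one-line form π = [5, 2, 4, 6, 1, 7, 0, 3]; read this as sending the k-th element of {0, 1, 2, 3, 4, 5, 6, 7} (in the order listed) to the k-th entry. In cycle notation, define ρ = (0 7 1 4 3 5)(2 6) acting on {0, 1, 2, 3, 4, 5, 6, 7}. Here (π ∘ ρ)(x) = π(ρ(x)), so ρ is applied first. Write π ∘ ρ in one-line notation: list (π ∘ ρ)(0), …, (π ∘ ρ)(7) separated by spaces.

(π ∘ ρ)(x) = π(ρ(x)). Computing each image: π(ρ(0)) = π(7) = 3, π(ρ(1)) = π(4) = 1, π(ρ(2)) = π(6) = 0, π(ρ(3)) = π(5) = 7, π(ρ(4)) = π(3) = 6, π(ρ(5)) = π(0) = 5, π(ρ(6)) = π(2) = 4, π(ρ(7)) = π(1) = 2.
Hence π ∘ ρ = [3 1 0 7 6 5 4 2].

3 1 0 7 6 5 4 2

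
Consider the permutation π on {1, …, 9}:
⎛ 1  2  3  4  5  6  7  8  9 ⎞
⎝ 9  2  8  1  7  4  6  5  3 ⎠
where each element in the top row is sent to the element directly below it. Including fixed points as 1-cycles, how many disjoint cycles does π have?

The cycle decomposition is (1, 9, 3, 8, 5, 7, 6, 4)(2), which has 2 cycles (counting 1-cycles).

2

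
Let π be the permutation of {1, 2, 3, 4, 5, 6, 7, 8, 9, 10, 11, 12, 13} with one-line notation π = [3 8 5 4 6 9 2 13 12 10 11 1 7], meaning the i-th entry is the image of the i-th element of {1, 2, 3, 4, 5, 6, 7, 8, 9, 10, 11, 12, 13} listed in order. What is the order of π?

12

Decomposing into disjoint cycles gives cycle lengths 6, 4, 1, 1, 1.
Since disjoint cycles commute, ord(π) = lcm(6, 4) = 12.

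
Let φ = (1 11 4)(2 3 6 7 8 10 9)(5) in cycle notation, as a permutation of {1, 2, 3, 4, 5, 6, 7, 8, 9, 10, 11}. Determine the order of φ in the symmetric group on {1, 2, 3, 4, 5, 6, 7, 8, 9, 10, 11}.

21

The cycle type of φ is (7, 3, 1).
The order of φ is the least common multiple of its cycle lengths: lcm(7, 3) = 21.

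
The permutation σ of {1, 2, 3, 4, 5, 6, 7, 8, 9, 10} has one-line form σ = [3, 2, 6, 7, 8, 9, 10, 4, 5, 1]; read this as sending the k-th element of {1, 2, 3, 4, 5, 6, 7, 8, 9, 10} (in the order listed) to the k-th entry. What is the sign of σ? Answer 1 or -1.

1

In disjoint-cycle form the cycle lengths are 9, 1.
A cycle is odd iff its length is even; σ has 0 even-length cycles, so sgn(σ) = (−1)^0 and σ is even.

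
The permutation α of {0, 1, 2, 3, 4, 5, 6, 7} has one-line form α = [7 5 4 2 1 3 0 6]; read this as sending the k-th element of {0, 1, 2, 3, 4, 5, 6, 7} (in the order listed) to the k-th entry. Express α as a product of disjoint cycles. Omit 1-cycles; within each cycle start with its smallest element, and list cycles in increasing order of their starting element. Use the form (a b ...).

Iterating α from 0 gives 0 → 7 → 6 → 0; that is the 3-cycle (0 7 6).
Continuing from each remaining unvisited element yields (0 7 6)(1 5 3 2 4).

(0 7 6)(1 5 3 2 4)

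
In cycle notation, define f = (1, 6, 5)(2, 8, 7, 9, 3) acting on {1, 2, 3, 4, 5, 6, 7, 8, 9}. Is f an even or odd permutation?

The cycle lengths are 5, 3, 1.
A cycle is odd iff its length is even; f has 0 even-length cycles, so sgn(f) = (−1)^0 and f is even.

even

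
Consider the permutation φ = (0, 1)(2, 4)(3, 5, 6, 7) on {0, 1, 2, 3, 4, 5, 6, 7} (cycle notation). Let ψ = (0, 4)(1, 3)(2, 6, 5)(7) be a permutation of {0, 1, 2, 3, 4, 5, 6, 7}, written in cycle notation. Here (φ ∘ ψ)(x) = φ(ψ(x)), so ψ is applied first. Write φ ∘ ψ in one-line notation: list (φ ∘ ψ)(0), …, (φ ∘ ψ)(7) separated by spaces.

2 5 7 0 1 4 6 3

For each element, apply ψ then φ: 0 → 4 → 2; 1 → 3 → 5; 2 → 6 → 7; 3 → 1 → 0; 4 → 0 → 1; 5 → 2 → 4; 6 → 5 → 6; 7 → 7 → 3.
So φ ∘ ψ in one-line form is 2 5 7 0 1 4 6 3.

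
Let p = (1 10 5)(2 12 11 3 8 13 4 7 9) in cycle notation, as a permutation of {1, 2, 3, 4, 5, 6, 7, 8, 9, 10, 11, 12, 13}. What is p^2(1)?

5

1 lies in the 3-cycle (1 10 5).
Advancing 2 steps from 1: 1 → 10 → 5.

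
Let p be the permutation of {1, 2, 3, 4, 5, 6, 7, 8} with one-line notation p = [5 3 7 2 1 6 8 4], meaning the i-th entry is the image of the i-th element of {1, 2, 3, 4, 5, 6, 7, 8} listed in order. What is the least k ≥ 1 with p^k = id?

10

Writing p as disjoint cycles, the cycle lengths are 5, 2, 1.
The order is lcm(5, 2) = 10.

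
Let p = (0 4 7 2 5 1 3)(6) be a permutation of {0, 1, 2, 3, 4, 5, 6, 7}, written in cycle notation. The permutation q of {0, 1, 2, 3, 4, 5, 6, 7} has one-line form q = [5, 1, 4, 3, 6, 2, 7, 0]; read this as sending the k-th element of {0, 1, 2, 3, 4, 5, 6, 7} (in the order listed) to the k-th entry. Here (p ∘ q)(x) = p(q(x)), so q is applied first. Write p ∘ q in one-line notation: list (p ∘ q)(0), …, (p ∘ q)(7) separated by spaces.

(p ∘ q)(x) = p(q(x)). Computing each image: p(q(0)) = p(5) = 1, p(q(1)) = p(1) = 3, p(q(2)) = p(4) = 7, p(q(3)) = p(3) = 0, p(q(4)) = p(6) = 6, p(q(5)) = p(2) = 5, p(q(6)) = p(7) = 2, p(q(7)) = p(0) = 4.
Hence p ∘ q = [1 3 7 0 6 5 2 4].

1 3 7 0 6 5 2 4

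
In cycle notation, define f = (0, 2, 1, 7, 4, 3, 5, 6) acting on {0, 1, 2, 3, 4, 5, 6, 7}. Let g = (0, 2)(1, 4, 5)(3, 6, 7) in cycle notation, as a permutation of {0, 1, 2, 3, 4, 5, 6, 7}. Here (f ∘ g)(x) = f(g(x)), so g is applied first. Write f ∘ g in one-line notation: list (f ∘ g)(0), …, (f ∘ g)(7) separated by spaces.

Chase each element through g then f: 0 → 2 → 1; 1 → 4 → 3; 2 → 0 → 2; 3 → 6 → 0; 4 → 5 → 6; 5 → 1 → 7; 6 → 7 → 4; 7 → 3 → 5.
Collecting the images, f ∘ g = [1 3 2 0 6 7 4 5].

1 3 2 0 6 7 4 5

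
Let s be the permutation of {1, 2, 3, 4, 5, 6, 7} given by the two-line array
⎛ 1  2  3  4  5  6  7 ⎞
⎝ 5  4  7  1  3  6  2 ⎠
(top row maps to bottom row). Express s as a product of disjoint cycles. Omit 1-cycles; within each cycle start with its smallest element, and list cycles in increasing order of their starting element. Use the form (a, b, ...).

Iterating s from 1 gives 1 → 5 → 3 → 7 → 2 → 4 → 1; that is the 6-cycle (1, 5, 3, 7, 2, 4).
Continuing from each remaining unvisited element yields (1, 5, 3, 7, 2, 4).

(1, 5, 3, 7, 2, 4)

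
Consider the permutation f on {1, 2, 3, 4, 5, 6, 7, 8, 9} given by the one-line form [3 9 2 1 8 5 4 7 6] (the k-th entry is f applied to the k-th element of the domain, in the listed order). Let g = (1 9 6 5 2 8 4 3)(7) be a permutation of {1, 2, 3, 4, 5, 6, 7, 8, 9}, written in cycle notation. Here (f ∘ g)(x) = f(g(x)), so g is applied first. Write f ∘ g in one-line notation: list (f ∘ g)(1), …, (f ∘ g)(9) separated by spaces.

(f ∘ g)(x) = f(g(x)). Computing each image: f(g(1)) = f(9) = 6, f(g(2)) = f(8) = 7, f(g(3)) = f(1) = 3, f(g(4)) = f(3) = 2, f(g(5)) = f(2) = 9, f(g(6)) = f(5) = 8, f(g(7)) = f(7) = 4, f(g(8)) = f(4) = 1, f(g(9)) = f(6) = 5.
Hence f ∘ g = [6 7 3 2 9 8 4 1 5].

6 7 3 2 9 8 4 1 5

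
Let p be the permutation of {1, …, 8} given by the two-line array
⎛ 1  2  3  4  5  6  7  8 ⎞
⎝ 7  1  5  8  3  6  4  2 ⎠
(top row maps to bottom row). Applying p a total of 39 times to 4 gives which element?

7

Tracing 4 → 8 → … returns to 4 after 5 steps, so 4 lies in a 5-cycle (1, 7, 4, 8, 2).
On a 5-cycle, p^5 is the identity, so p^39 = p^4 there (39 ≡ 4 mod 5).
Stepping 4 places around the cycle: 4 → 8 → 2 → 1 → 7.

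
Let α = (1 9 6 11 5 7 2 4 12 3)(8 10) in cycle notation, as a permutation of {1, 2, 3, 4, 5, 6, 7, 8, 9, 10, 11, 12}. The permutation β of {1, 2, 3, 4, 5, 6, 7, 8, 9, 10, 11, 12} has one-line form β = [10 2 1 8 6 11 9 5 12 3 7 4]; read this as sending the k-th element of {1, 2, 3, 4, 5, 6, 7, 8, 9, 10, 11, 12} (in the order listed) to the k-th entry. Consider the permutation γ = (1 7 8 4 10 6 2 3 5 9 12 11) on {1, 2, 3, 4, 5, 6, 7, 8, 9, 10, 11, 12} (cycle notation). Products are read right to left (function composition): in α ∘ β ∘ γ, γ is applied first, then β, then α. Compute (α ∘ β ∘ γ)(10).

Chase 10: γ(10) = 6; β(6) = 11; α(11) = 5. Hence (α ∘ β ∘ γ)(10) = 5.

5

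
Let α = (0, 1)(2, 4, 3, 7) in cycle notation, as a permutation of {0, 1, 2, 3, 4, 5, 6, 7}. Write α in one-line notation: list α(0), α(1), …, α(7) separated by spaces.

Reading each image from the cycles: 0→1, 1→0, 2→4, 3→7, 4→3, 5→5, 6→6, 7→2.
Listing these in domain order gives 1 0 4 7 3 5 6 2.

1 0 4 7 3 5 6 2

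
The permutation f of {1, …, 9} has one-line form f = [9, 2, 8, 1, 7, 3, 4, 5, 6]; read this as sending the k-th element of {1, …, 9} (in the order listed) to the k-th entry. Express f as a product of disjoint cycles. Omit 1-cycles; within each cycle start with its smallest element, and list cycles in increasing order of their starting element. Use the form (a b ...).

(1 9 6 3 8 5 7 4)

Iterating f from 1 gives 1 → 9 → 6 → 3 → 8 → 5 → 7 → 4 → 1; that is the 8-cycle (1 9 6 3 8 5 7 4).
Continuing from each remaining unvisited element yields (1 9 6 3 8 5 7 4).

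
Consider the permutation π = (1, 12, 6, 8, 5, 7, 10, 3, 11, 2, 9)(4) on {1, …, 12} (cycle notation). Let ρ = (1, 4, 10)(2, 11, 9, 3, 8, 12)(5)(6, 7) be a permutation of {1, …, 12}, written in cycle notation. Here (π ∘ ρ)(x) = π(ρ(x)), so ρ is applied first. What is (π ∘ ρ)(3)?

First apply ρ: ρ(3) = 8, then π(8) = 5. Thus (π ∘ ρ)(3) = 5.

5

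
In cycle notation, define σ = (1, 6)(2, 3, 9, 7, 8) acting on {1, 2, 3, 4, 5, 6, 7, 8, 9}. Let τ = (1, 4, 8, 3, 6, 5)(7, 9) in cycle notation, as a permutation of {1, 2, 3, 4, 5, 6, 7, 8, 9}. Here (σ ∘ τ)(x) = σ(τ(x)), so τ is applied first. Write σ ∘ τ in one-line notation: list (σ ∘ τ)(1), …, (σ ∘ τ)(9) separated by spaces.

For each element, apply τ then σ: 1 → 4 → 4; 2 → 2 → 3; 3 → 6 → 1; 4 → 8 → 2; 5 → 1 → 6; 6 → 5 → 5; 7 → 9 → 7; 8 → 3 → 9; 9 → 7 → 8.
Collecting the images, σ ∘ τ = [4 3 1 2 6 5 7 9 8].

4 3 1 2 6 5 7 9 8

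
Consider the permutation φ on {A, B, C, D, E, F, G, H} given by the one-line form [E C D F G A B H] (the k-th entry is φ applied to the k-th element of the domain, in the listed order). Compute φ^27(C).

B

Tracing C → D → … returns to C after 7 steps, so C lies in a 7-cycle (A E G B C D F).
On a 7-cycle, φ^7 is the identity, so φ^27 = φ^6 there (27 ≡ 6 mod 7).
Advancing 6 steps from C: C → D → F → A → E → G → B.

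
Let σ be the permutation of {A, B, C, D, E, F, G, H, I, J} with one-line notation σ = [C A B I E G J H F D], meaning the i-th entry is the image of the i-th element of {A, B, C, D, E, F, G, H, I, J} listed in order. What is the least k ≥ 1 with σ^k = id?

15

The disjoint-cycle form of σ has cycle lengths 5, 3, 1, 1.
Since disjoint cycles commute, ord(σ) = lcm(5, 3) = 15.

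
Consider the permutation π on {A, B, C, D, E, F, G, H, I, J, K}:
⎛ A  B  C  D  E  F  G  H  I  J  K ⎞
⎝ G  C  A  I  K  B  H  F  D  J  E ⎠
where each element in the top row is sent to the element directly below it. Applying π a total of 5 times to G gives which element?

A

Tracing G → H → … returns to G after 6 steps, so G lies in a 6-cycle (A G H F B C).
Advancing 5 steps from G: G → H → F → B → C → A.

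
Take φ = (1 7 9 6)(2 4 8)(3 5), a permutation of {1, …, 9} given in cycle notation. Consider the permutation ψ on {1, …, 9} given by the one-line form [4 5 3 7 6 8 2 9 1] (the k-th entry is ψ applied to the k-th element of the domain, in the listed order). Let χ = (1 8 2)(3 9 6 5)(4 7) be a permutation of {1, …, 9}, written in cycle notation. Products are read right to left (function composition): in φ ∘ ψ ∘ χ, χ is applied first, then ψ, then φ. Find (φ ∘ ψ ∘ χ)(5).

Apply the permutations in order: χ(5) = 3, then ψ(3) = 3, then φ(3) = 5. So (φ ∘ ψ ∘ χ)(5) = 5.

5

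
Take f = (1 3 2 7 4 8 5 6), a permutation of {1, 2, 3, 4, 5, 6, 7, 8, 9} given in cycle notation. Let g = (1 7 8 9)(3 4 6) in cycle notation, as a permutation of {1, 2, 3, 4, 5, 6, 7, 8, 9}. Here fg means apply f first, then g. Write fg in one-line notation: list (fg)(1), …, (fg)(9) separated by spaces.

4 8 2 9 3 7 6 5 1

(fg)(x) = g(f(x)). Computing each image: g(f(1)) = g(3) = 4, g(f(2)) = g(7) = 8, g(f(3)) = g(2) = 2, g(f(4)) = g(8) = 9, g(f(5)) = g(6) = 3, g(f(6)) = g(1) = 7, g(f(7)) = g(4) = 6, g(f(8)) = g(5) = 5, g(f(9)) = g(9) = 1.
Hence fg = [4 8 2 9 3 7 6 5 1].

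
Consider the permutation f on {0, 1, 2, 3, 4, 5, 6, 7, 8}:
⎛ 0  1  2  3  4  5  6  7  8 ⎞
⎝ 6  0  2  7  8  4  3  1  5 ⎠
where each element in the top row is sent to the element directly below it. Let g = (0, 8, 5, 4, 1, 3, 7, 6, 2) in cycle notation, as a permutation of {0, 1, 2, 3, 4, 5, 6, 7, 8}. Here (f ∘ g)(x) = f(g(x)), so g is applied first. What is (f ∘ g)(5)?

8

(f ∘ g)(5) = f(g(5)). g(5) = 4, then f(4) = 8. So (f ∘ g)(5) = 8.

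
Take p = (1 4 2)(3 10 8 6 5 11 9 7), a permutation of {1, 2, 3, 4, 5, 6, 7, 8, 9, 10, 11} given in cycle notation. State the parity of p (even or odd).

odd

The cycle lengths are 8, 3.
A cycle is odd iff its length is even; p has 1 even-length cycle, so sgn(p) = (−1)^1 and p is odd.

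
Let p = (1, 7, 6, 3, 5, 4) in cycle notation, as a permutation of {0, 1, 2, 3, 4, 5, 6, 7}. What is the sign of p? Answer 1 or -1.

-1

The cycle lengths are 6, 1, 1.
A cycle of length ℓ contributes ℓ−1 transpositions, so p is a product of 5 transpositions — odd.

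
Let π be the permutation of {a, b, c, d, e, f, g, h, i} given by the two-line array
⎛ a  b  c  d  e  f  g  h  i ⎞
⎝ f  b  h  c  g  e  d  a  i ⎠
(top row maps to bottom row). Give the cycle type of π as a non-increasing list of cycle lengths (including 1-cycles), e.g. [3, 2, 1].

[7, 1, 1]

The disjoint cycles are (a, f, e, g, d, c, h)(b)(i), with lengths 7, 1, 1 in non-increasing order.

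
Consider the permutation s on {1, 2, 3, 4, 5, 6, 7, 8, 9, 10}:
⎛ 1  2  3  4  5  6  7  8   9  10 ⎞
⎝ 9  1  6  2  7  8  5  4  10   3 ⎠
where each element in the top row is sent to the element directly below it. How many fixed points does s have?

No element satisfies s(x) = x, so there are 0 fixed points.

0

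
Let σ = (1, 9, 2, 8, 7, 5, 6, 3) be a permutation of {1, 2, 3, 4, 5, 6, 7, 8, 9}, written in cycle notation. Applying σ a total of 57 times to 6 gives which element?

3

6 lies in the 8-cycle (1, 9, 2, 8, 7, 5, 6, 3).
On an 8-cycle, σ^8 is the identity, so σ^57 = σ^1 there (57 ≡ 1 mod 8).
Stepping 1 place around the cycle: 6 → 3.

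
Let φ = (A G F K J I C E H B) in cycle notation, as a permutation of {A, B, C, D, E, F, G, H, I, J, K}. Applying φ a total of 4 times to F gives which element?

F lies in the 10-cycle (A G F K J I C E H B).
Advancing 4 steps from F: F → K → J → I → C.

C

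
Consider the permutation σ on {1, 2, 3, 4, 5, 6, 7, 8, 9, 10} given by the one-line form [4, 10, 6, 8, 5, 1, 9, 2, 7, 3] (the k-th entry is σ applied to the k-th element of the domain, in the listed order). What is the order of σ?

14

Decomposing into disjoint cycles gives cycle lengths 7, 2, 1.
The order of σ is the least common multiple of its cycle lengths: lcm(7, 2) = 14.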